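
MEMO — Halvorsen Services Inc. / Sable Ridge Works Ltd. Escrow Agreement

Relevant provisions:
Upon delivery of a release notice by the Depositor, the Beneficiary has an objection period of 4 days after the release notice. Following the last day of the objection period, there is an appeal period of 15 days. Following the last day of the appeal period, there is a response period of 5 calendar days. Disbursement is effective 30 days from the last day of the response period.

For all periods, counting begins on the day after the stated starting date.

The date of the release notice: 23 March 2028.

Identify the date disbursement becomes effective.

16 May 2028

The last day of the objection period: 4 calendar days after 23 March 2028 is 27 March 2028.
The last day of the appeal period: 15 calendar days after 27 March 2028 is 11 April 2028.
The last day of the response period: 5 calendar days after 11 April 2028 is 16 April 2028.
The date disbursement becomes effective: 16 April 2028 + 30 days = 16 May 2028.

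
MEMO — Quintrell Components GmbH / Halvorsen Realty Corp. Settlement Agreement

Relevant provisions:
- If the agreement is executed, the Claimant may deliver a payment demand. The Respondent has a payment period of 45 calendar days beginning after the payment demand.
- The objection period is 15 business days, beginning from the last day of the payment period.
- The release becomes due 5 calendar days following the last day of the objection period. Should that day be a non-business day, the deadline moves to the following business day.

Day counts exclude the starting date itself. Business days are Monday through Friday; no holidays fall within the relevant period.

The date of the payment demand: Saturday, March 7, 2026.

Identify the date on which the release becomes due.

Adding 45 calendar days to March 7, 2026 gives April 21, 2026, which is the last day of the payment period.
The last day of the objection period: counting 15 business days from Tuesday, April 21, 2026 (Apr 22, Apr 23, Apr 24, Apr 27, …, May 8, May 11, May 12, skipping weekends) reaches Tuesday, May 12, 2026.
Adding 5 calendar days to May 12, 2026 gives May 17, 2026, which is the date on which the release becomes due. That falls on a Sunday, so it rolls to the next business day, Monday, May 18, 2026.

May 18, 2026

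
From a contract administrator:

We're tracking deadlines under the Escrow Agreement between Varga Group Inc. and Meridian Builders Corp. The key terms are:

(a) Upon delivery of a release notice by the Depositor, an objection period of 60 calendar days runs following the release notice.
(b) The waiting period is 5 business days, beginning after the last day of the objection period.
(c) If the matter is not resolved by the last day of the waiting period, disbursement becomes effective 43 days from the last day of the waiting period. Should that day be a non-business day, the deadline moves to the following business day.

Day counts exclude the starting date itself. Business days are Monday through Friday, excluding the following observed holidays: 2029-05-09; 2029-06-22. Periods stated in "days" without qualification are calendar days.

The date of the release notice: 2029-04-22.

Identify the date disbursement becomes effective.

2029-08-13

Adding 60 calendar days to 2029-04-22 gives 2029-06-21, which is the last day of the objection period.
The last day of the waiting period: 5 business days after Thursday, 2029-06-21, skipping weekends and the listed holiday on Jun 22 — Jun 25, Jun 26, Jun 27, Jun 28, Jun 29 — lands on Friday, 2029-06-29.
The date disbursement becomes effective: 2029-06-29 + 43 days = 2029-08-11. That falls on a Saturday, so it rolls to the next business day, Monday, 2029-08-13.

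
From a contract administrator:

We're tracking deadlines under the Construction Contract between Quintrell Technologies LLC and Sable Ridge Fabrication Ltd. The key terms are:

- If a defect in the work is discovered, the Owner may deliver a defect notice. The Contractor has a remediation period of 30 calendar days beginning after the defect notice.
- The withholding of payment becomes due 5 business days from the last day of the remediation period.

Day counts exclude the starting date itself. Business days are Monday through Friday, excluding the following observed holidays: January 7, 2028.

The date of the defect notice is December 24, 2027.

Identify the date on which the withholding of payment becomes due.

The last day of the remediation period: December 24, 2027 + 30 days = January 23, 2028.
From Sunday, January 23, 2028, 5 business days (Jan 24, Jan 25, Jan 26, Jan 27, Jan 28, skipping weekends) brings us to Friday, January 28, 2028, which is the date on which the withholding of payment becomes due.

January 28, 2028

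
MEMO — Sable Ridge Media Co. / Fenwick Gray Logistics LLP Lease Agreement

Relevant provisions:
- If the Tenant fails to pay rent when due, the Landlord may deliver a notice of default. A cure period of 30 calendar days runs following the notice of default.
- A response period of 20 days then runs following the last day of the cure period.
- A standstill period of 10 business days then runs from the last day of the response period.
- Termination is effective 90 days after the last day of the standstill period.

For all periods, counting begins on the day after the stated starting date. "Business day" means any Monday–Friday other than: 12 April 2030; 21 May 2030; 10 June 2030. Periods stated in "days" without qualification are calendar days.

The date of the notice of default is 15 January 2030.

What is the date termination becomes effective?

18 June 2030

Adding 30 calendar days to 15 January 2030 gives 14 February 2030, which is the last day of the cure period.
The last day of the response period: 14 February 2030 + 20 days = 6 March 2030.
The last day of the standstill period: counting 10 business days from Wednesday, 6 March 2030 (Mar 7, Mar 8, Mar 11, Mar 12, Mar 13, Mar 14, Mar 15, Mar 18, Mar 19, Mar 20, skipping weekends) reaches Wednesday, 20 March 2030.
The date termination becomes effective: 20 March 2030 + 90 days = 18 June 2030.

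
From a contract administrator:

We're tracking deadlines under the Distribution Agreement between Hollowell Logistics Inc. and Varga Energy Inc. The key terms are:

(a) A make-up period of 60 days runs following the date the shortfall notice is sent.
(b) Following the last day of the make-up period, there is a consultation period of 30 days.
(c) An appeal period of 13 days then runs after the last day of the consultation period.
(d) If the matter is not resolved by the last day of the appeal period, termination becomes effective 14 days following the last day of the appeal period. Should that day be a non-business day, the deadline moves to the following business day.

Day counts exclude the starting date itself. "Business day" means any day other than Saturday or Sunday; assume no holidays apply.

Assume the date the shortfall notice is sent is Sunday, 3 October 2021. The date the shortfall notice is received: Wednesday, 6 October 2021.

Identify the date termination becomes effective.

The last day of the make-up period: 60 calendar days after 3 October 2021 is 2 December 2021.
Adding 30 calendar days to 2 December 2021 gives 1 January 2022, which is the last day of the consultation period.
The last day of the appeal period: 13 calendar days after 1 January 2022 is 14 January 2022.
The date termination becomes effective: 14 calendar days after 14 January 2022 is 28 January 2022. 28 January 2022 is a Friday, so no roll-forward applies.

28 January 2022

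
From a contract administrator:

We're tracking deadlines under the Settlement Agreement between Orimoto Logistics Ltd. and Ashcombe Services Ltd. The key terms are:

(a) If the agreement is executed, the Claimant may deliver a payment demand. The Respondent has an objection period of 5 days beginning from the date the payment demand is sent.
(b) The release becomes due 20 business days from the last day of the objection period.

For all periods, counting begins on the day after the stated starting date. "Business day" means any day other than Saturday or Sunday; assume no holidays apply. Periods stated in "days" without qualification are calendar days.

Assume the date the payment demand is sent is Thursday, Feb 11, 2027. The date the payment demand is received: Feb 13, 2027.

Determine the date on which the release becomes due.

Mar 16, 2027

The last day of the objection period: Feb 11, 2027 + 5 days = Feb 16, 2027.
The date on which the release becomes due: counting 20 business days from Tuesday, Feb 16, 2027 (Feb 17, Feb 18, Feb 19, Feb 22, …, Mar 12, Mar 15, Mar 16, skipping weekends) reaches Tuesday, Mar 16, 2027.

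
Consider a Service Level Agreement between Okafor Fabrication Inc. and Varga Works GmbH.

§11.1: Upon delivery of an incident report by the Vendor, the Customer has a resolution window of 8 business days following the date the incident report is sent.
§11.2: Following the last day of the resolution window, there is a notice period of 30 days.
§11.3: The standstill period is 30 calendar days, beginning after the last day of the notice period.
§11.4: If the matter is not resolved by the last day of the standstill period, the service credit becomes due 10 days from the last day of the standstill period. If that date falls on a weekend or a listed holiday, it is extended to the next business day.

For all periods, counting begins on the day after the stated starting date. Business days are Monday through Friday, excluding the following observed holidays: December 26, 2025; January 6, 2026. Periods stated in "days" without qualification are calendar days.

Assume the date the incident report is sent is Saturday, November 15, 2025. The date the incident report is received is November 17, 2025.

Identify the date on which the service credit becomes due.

The last day of the resolution window: counting 8 business days from Saturday, November 15, 2025 (Nov 17, Nov 18, Nov 19, Nov 20, Nov 21, Nov 24, Nov 25, Nov 26, skipping weekends) reaches Wednesday, November 26, 2025.
The last day of the notice period: 30 calendar days after November 26, 2025 is December 26, 2025.
Adding 30 calendar days to December 26, 2025 gives January 25, 2026, which is the last day of the standstill period.
The date on which the service credit becomes due: 10 calendar days after January 25, 2026 is February 4, 2026. February 4, 2026 is a Wednesday and is not a listed holiday, so no roll-forward applies.

February 4, 2026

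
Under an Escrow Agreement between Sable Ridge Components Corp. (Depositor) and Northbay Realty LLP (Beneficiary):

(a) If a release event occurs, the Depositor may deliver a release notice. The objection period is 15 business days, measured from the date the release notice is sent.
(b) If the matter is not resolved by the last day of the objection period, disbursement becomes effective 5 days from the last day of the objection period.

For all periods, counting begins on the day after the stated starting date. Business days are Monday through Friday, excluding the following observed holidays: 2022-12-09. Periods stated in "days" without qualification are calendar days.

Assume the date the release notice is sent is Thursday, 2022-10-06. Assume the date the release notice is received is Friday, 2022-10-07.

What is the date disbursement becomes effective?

2022-11-01

The last day of the objection period: counting 15 business days from Thursday, 2022-10-06 (Oct 7, Oct 10, Oct 11, Oct 12, …, Oct 25, Oct 26, Oct 27, skipping weekends) reaches Thursday, 2022-10-27.
The date disbursement becomes effective: 5 calendar days after 2022-10-27 is 2022-11-01.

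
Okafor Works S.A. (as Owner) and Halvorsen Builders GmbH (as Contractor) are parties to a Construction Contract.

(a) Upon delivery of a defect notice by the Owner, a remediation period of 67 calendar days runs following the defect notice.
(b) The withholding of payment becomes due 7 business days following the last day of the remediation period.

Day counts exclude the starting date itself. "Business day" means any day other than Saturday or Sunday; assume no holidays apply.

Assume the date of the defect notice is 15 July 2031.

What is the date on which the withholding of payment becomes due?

30 September 2031

The last day of the remediation period: 15 July 2031 + 67 days = 20 September 2031.
The date on which the withholding of payment becomes due: counting 7 business days from Saturday, 20 September 2031 (Sep 22, Sep 23, Sep 24, Sep 25, Sep 26, Sep 29, Sep 30, skipping weekends) reaches Tuesday, 30 September 2031.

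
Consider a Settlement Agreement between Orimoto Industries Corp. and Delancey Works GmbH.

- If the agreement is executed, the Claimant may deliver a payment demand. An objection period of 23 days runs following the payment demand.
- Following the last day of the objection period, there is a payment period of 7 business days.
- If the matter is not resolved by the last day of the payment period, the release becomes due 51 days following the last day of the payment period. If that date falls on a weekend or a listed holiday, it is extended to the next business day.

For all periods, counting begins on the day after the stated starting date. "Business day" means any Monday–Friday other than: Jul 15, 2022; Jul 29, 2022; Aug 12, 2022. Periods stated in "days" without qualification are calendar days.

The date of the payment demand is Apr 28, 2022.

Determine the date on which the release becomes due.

The last day of the objection period: Apr 28, 2022 + 23 days = May 21, 2022.
From Saturday, May 21, 2022, 7 business days (May 23, May 24, May 25, May 26, May 27, May 30, May 31, skipping weekends) brings us to Tuesday, May 31, 2022, which is the last day of the payment period.
The date on which the release becomes due: May 31, 2022 + 51 days = Jul 21, 2022. Jul 21, 2022 is a Thursday and is not a listed holiday, so no roll-forward applies.

Jul 21, 2022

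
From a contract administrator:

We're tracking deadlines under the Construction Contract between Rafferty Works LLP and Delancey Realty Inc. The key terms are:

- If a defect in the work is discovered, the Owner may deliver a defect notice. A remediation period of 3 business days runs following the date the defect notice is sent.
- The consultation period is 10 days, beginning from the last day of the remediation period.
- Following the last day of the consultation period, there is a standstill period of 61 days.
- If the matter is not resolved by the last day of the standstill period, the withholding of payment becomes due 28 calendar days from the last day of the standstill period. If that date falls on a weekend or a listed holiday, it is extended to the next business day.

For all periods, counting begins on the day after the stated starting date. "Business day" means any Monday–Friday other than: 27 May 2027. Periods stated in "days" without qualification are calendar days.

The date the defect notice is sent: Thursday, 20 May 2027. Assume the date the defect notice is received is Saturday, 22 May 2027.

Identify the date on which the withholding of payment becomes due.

1 September 2027

The last day of the remediation period: 3 business days after Thursday, 20 May 2027, skipping weekends — May 21, May 24, May 25 — lands on Tuesday, 25 May 2027.
The last day of the consultation period: 25 May 2027 + 10 days = 4 June 2027.
The last day of the standstill period: 61 calendar days after 4 June 2027 is 4 August 2027.
Adding 28 calendar days to 4 August 2027 gives 1 September 2027, which is the date on which the withholding of payment becomes due. 1 September 2027 is a Wednesday and is not a listed holiday, so no roll-forward applies.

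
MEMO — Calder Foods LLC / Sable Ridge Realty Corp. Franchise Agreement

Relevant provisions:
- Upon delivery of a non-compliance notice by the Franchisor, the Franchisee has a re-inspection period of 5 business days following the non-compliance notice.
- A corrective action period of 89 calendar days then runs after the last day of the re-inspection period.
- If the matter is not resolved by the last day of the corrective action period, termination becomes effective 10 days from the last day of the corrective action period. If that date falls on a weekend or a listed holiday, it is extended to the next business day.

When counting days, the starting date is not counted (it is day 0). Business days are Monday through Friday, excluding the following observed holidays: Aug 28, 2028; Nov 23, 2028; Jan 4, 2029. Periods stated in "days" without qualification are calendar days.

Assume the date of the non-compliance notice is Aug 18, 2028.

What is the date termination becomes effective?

From Friday, Aug 18, 2028, 5 business days (Aug 21, Aug 22, Aug 23, Aug 24, Aug 25, skipping weekends) brings us to Friday, Aug 25, 2028, which is the last day of the re-inspection period.
The last day of the corrective action period: 89 calendar days after Aug 25, 2028 is Nov 22, 2028.
Adding 10 calendar days to Nov 22, 2028 gives Dec 2, 2028, which is the date termination becomes effective. That falls on a Saturday, so it rolls to the next business day, Monday, Dec 4, 2028.

Dec 4, 2028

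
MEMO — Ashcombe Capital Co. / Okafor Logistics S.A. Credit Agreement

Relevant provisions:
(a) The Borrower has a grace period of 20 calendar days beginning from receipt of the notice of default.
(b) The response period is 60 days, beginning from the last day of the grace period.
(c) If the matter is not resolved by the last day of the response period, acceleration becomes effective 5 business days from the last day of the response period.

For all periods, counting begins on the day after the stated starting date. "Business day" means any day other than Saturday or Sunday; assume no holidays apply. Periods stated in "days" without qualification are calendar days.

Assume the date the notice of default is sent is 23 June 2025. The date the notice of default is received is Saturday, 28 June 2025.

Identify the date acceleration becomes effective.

23 September 2025

Adding 20 calendar days to 28 June 2025 gives 18 July 2025, which is the last day of the grace period.
The last day of the response period: 18 July 2025 + 60 days = 16 September 2025.
From Tuesday, 16 September 2025, 5 business days (Sep 17, Sep 18, Sep 19, Sep 22, Sep 23, skipping weekends) brings us to Tuesday, 23 September 2025, which is the date acceleration becomes effective.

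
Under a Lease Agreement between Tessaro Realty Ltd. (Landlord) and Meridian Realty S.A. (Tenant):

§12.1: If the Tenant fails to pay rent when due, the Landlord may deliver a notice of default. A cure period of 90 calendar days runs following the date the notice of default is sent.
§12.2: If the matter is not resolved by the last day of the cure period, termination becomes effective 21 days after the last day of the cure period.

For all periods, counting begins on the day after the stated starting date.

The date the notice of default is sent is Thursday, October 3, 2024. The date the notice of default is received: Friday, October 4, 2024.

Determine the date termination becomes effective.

The last day of the cure period: 90 calendar days after October 3, 2024 is January 1, 2025.
The date termination becomes effective: January 1, 2025 + 21 days = January 22, 2025.

January 22, 2025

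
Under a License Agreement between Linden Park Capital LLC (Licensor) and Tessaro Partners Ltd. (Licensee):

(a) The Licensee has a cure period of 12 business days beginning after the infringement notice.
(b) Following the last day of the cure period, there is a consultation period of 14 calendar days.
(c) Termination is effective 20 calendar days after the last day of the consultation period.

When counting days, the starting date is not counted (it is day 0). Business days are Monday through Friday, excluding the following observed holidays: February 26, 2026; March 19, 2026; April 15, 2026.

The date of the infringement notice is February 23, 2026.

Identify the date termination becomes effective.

April 15, 2026

The last day of the cure period: 12 business days after Monday, February 23, 2026, skipping weekends and the listed holiday on Feb 26 — Feb 24, Feb 25, Feb 27, Mar 2, …, Mar 10, Mar 11, Mar 12 — lands on Thursday, March 12, 2026.
Adding 14 calendar days to March 12, 2026 gives March 26, 2026, which is the last day of the consultation period.
The date termination becomes effective: March 26, 2026 + 20 days = April 15, 2026.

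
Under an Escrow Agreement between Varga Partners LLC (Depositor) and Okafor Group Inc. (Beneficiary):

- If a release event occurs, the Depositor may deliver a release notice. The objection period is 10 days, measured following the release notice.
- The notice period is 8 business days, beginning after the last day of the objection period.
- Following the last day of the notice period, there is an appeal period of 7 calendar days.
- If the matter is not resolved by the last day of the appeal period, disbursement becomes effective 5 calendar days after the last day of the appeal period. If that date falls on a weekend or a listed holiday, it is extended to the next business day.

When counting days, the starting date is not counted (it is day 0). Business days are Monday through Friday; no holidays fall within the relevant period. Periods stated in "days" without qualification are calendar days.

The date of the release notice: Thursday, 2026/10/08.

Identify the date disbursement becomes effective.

2026/11/09

The last day of the objection period: 2026/10/08 + 10 days = 2026/10/18.
The last day of the notice period: 8 business days after Sunday, 2026/10/18, skipping weekends — Oct 19, Oct 20, Oct 21, Oct 22, Oct 23, Oct 26, Oct 27, Oct 28 — lands on Wednesday, 2026/10/28.
The last day of the appeal period: 2026/10/28 + 7 days = 2026/11/04.
Adding 5 calendar days to 2026/11/04 gives 2026/11/09, which is the date disbursement becomes effective. 2026/11/09 is a Monday, so no roll-forward applies.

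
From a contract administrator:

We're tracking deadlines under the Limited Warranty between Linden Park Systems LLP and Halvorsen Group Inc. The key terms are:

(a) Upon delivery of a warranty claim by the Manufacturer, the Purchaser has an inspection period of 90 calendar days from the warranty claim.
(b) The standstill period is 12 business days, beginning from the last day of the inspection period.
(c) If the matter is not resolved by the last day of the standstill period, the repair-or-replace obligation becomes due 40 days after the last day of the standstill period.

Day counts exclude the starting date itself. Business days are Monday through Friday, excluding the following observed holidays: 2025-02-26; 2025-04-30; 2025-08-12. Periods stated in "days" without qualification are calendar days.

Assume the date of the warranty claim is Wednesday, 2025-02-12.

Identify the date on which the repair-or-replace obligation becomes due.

Adding 90 calendar days to 2025-02-12 gives 2025-05-13, which is the last day of the inspection period.
From Tuesday, 2025-05-13, 12 business days (May 14, May 15, May 16, May 19, …, May 27, May 28, May 29, skipping weekends) brings us to Thursday, 2025-05-29, which is the last day of the standstill period.
The date on which the repair-or-replace obligation becomes due: 2025-05-29 + 40 days = 2025-07-08.

2025-07-08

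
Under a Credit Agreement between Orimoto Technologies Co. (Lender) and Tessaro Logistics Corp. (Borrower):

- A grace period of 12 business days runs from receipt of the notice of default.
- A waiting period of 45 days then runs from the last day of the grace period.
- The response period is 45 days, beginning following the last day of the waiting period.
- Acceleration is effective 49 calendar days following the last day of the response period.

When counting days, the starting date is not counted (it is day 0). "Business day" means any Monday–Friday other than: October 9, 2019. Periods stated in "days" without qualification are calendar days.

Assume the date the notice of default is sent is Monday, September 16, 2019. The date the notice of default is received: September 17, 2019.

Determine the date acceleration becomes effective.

February 19, 2020

The last day of the grace period: counting 12 business days from Tuesday, September 17, 2019 (Sep 18, Sep 19, Sep 20, Sep 23, …, Oct 1, Oct 2, Oct 3, skipping weekends) reaches Thursday, October 3, 2019.
The last day of the waiting period: 45 calendar days after October 3, 2019 is November 17, 2019.
The last day of the response period: November 17, 2019 + 45 days = January 1, 2020.
The date acceleration becomes effective: 49 calendar days after January 1, 2020 is February 19, 2020.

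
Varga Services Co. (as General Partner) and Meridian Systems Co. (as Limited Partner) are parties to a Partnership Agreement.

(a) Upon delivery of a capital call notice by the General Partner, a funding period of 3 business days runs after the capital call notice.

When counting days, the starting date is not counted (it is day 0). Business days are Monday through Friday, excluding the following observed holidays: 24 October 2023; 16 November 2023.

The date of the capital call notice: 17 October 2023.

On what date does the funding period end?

The last day of the funding period: 3 business days after Tuesday, 17 October 2023, skipping weekends — Oct 18, Oct 19, Oct 20 — lands on Friday, 20 October 2023.

20 October 2023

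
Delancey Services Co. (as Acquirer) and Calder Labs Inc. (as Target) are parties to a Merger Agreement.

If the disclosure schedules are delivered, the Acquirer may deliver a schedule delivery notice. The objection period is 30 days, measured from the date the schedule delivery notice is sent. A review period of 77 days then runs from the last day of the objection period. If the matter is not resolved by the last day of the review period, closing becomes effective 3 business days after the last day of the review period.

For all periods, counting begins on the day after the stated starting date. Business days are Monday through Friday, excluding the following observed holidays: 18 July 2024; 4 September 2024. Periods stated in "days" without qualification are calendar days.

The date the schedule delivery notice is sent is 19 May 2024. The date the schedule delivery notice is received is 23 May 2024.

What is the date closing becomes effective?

9 September 2024

The last day of the objection period: 19 May 2024 + 30 days = 18 June 2024.
The last day of the review period: 18 June 2024 + 77 days = 3 September 2024.
The date closing becomes effective: counting 3 business days from Tuesday, 3 September 2024 (Sep 5, Sep 6, Sep 9, skipping weekends and the listed holiday on Sep 4) reaches Monday, 9 September 2024.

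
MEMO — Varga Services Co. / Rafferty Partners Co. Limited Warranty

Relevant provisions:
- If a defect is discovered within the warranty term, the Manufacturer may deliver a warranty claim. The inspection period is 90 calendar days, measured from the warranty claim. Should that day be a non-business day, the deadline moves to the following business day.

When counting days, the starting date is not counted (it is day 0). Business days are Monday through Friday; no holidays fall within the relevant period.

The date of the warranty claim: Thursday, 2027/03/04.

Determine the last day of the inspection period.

The last day of the inspection period: 90 calendar days after 2027/03/04 is 2027/06/02. 2027/06/02 is a Wednesday, so no roll-forward applies.

2027/06/02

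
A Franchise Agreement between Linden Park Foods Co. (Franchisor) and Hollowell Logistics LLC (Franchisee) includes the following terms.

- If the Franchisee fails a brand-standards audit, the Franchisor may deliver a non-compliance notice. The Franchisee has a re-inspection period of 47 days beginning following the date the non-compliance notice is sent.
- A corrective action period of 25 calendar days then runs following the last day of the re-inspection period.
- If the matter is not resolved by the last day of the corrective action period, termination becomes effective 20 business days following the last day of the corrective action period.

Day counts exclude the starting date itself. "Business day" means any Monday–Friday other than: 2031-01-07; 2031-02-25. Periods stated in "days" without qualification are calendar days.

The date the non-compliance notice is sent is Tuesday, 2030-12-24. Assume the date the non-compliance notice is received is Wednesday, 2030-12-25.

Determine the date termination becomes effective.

2031-04-03

Adding 47 calendar days to 2030-12-24 gives 2031-02-09, which is the last day of the re-inspection period.
Adding 25 calendar days to 2031-02-09 gives 2031-03-06, which is the last day of the corrective action period.
From Thursday, 2031-03-06, 20 business days (Mar 7, Mar 10, Mar 11, Mar 12, …, Apr 1, Apr 2, Apr 3, skipping weekends) brings us to Thursday, 2031-04-03, which is the date termination becomes effective.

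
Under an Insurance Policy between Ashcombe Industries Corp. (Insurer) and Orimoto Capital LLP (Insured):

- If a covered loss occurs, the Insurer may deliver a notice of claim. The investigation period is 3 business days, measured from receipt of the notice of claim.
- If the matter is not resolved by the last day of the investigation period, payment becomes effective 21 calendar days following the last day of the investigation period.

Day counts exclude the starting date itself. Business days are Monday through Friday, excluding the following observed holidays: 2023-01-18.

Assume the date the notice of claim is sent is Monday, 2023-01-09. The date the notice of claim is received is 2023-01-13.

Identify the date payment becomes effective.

The last day of the investigation period: counting 3 business days from Friday, 2023-01-13 (Jan 16, Jan 17, Jan 19, skipping weekends and the listed holiday on Jan 18) reaches Thursday, 2023-01-19.
The date payment becomes effective: 21 calendar days after 2023-01-19 is 2023-02-09.

2023-02-09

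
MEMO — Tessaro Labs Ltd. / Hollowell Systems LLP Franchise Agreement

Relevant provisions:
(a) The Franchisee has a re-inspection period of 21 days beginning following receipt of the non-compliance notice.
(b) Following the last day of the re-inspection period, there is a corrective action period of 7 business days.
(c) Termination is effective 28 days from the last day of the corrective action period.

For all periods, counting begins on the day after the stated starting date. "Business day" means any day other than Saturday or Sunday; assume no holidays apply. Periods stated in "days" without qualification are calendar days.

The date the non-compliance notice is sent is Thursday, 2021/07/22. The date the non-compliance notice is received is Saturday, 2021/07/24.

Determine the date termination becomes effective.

2021/09/21

The last day of the re-inspection period: 2021/07/24 + 21 days = 2021/08/14.
The last day of the corrective action period: counting 7 business days from Saturday, 2021/08/14 (Aug 16, Aug 17, Aug 18, Aug 19, Aug 20, Aug 23, Aug 24, skipping weekends) reaches Tuesday, 2021/08/24.
The date termination becomes effective: 28 calendar days after 2021/08/24 is 2021/09/21.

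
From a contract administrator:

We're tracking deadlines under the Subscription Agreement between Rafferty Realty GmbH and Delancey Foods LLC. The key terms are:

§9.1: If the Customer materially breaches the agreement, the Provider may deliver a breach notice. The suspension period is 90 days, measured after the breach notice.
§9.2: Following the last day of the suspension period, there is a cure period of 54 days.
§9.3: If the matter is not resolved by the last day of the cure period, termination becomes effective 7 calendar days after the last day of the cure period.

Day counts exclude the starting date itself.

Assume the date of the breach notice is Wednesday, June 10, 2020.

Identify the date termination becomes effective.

The last day of the suspension period: June 10, 2020 + 90 days = September 8, 2020.
Adding 54 calendar days to September 8, 2020 gives November 1, 2020, which is the last day of the cure period.
The date termination becomes effective: November 1, 2020 + 7 days = November 8, 2020.

November 8, 2020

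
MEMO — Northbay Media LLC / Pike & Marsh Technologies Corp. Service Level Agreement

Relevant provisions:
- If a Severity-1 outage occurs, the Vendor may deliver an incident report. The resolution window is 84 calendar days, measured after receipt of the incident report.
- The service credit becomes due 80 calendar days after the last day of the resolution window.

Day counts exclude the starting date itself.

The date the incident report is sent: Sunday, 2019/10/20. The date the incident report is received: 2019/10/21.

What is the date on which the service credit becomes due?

Adding 84 calendar days to 2019/10/21 gives 2020/01/13, which is the last day of the resolution window.
The date on which the service credit becomes due: 80 calendar days after 2020/01/13 is 2020/04/02.

2020/04/02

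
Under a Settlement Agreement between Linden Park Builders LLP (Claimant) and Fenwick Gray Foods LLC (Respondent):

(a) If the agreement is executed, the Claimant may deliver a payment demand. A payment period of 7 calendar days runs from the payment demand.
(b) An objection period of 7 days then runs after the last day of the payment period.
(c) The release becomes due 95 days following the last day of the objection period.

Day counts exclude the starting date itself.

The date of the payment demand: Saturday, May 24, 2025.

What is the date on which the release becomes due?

Adding 7 calendar days to May 24, 2025 gives May 31, 2025, which is the last day of the payment period.
Adding 7 calendar days to May 31, 2025 gives Jun 7, 2025, which is the last day of the objection period.
The date on which the release becomes due: Jun 7, 2025 + 95 days = Sep 10, 2025.

Sep 10, 2025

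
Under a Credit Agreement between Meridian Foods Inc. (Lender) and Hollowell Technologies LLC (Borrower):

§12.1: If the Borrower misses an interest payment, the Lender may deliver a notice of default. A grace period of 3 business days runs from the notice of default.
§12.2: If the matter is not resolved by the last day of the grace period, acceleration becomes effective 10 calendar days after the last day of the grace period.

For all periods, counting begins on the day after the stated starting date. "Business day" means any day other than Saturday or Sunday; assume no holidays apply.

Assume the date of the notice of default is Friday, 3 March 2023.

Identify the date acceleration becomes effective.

18 March 2023

The last day of the grace period: 3 business days after Friday, 3 March 2023, skipping weekends — Mar 6, Mar 7, Mar 8 — lands on Wednesday, 8 March 2023.
Adding 10 calendar days to 8 March 2023 gives 18 March 2023, which is the date acceleration becomes effective.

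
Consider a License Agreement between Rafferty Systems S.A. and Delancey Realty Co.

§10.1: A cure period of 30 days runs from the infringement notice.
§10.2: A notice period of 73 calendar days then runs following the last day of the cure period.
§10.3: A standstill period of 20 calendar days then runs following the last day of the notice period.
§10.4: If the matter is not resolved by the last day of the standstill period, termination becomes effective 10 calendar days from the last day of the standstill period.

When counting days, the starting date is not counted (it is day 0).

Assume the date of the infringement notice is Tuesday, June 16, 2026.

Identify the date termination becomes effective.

The last day of the cure period: June 16, 2026 + 30 days = July 16, 2026.
Adding 73 calendar days to July 16, 2026 gives September 27, 2026, which is the last day of the notice period.
The last day of the standstill period: September 27, 2026 + 20 days = October 17, 2026.
Adding 10 calendar days to October 17, 2026 gives October 27, 2026, which is the date termination becomes effective.

October 27, 2026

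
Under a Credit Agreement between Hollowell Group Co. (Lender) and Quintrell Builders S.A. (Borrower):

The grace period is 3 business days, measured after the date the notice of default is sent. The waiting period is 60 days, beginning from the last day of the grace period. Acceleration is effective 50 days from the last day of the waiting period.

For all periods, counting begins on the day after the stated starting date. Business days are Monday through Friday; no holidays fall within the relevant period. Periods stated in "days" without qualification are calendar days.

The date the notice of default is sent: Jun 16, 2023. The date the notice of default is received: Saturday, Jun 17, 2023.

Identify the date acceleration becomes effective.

The last day of the grace period: 3 business days after Friday, Jun 16, 2023, skipping weekends — Jun 19, Jun 20, Jun 21 — lands on Wednesday, Jun 21, 2023.
The last day of the waiting period: Jun 21, 2023 + 60 days = Aug 20, 2023.
The date acceleration becomes effective: Aug 20, 2023 + 50 days = Oct 9, 2023.

Oct 9, 2023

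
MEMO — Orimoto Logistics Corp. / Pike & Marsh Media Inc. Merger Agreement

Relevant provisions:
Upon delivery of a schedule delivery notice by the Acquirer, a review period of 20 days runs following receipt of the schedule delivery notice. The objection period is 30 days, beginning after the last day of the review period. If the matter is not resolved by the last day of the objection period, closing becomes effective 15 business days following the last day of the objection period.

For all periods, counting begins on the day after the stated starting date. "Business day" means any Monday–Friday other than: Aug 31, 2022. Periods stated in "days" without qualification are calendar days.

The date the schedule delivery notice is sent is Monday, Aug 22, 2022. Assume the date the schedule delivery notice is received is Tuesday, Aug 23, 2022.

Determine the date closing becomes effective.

Nov 2, 2022

The last day of the review period: Aug 23, 2022 + 20 days = Sep 12, 2022.
The last day of the objection period: Sep 12, 2022 + 30 days = Oct 12, 2022.
From Wednesday, Oct 12, 2022, 15 business days (Oct 13, Oct 14, Oct 17, Oct 18, …, Oct 31, Nov 1, Nov 2, skipping weekends) brings us to Wednesday, Nov 2, 2022, which is the date closing becomes effective.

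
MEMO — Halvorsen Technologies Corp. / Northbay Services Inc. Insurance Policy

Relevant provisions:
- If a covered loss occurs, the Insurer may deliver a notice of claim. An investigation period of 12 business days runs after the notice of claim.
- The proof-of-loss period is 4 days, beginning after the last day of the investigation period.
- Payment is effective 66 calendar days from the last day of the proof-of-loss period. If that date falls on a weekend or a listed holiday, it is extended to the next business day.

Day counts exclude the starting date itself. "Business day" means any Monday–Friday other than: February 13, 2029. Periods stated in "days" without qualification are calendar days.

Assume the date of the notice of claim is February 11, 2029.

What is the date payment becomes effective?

The last day of the investigation period: counting 12 business days from Sunday, February 11, 2029 (Feb 12, Feb 14, Feb 15, Feb 16, …, Feb 26, Feb 27, Feb 28, skipping weekends and the listed holiday on Feb 13) reaches Wednesday, February 28, 2029.
The last day of the proof-of-loss period: 4 calendar days after February 28, 2029 is March 4, 2029.
The date payment becomes effective: March 4, 2029 + 66 days = May 9, 2029. May 9, 2029 is a Wednesday and is not a listed holiday, so no roll-forward applies.

May 9, 2029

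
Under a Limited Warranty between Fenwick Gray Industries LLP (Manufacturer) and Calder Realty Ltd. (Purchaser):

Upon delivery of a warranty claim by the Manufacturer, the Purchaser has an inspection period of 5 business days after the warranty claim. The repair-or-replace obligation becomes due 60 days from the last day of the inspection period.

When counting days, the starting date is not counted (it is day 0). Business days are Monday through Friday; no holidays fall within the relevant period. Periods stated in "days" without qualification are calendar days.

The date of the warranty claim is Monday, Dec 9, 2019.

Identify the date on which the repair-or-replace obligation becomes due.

The last day of the inspection period: counting 5 business days from Monday, Dec 9, 2019 (Dec 10, Dec 11, Dec 12, Dec 13, Dec 16, skipping weekends) reaches Monday, Dec 16, 2019.
The date on which the repair-or-replace obligation becomes due: Dec 16, 2019 + 60 days = Feb 14, 2020.

Feb 14, 2020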